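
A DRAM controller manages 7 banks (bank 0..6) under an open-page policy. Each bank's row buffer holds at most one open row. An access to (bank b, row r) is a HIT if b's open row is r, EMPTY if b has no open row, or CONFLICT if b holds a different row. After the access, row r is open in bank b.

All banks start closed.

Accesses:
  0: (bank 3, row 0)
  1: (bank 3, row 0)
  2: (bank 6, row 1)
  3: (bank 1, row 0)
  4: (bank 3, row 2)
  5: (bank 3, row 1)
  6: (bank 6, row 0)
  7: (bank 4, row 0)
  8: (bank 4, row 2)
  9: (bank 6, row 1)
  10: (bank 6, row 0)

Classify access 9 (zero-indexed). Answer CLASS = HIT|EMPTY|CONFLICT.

CLASS = CONFLICT

step 0: bank3 None->0 [EMPTY]
step 1: bank3 0->0 [HIT]
step 2: bank6 None->1 [EMPTY]
step 3: bank1 None->0 [EMPTY]
step 4: bank3 0->2 [CONFLICT]
step 5: bank3 2->1 [CONFLICT]
step 6: bank6 1->0 [CONFLICT]
step 7: bank4 None->0 [EMPTY]
step 8: bank4 0->2 [CONFLICT]
step 9: bank6 0->1 [CONFLICT]
step 10: bank6 1->0 [CONFLICT]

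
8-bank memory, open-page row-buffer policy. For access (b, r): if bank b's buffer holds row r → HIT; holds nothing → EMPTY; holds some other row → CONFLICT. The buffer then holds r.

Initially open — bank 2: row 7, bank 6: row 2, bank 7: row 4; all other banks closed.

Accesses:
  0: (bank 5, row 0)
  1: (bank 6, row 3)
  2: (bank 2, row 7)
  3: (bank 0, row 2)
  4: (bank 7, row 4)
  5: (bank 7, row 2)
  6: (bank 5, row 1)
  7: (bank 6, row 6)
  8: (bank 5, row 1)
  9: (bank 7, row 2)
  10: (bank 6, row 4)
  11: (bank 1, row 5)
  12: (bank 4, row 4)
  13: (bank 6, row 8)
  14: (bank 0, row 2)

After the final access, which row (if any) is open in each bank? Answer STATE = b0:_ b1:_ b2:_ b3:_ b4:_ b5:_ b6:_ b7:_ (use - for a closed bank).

#0 (5,0) E
#1 (6,3) C  (was 2)
#2 (2,7) H  (was 7)
#3 (0,2) E
#4 (7,4) H  (was 4)
#5 (7,2) C  (was 4)
#6 (5,1) C  (was 0)
#7 (6,6) C  (was 3)
#8 (5,1) H  (was 1)
#9 (7,2) H  (was 2)
#10 (6,4) C  (was 6)
#11 (1,5) E
#12 (4,4) E
#13 (6,8) C  (was 4)
#14 (0,2) H  (was 2)

STATE = b0:2 b1:5 b2:7 b3:- b4:4 b5:1 b6:8 b7:2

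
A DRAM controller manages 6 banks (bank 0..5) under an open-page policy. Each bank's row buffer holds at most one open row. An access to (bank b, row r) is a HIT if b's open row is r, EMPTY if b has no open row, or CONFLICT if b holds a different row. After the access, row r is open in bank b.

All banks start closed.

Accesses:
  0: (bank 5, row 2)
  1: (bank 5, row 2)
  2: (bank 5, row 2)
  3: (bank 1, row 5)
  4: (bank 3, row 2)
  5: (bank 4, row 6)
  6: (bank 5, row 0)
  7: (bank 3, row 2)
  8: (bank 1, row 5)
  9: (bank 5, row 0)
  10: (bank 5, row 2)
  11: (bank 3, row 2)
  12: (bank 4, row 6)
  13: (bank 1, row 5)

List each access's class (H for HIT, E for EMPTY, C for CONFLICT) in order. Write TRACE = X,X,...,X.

step 0: bank5 None->2 [EMPTY]
step 1: bank5 2->2 [HIT]
step 2: bank5 2->2 [HIT]
step 3: bank1 None->5 [EMPTY]
step 4: bank3 None->2 [EMPTY]
step 5: bank4 None->6 [EMPTY]
step 6: bank5 2->0 [CONFLICT]
step 7: bank3 2->2 [HIT]
step 8: bank1 5->5 [HIT]
step 9: bank5 0->0 [HIT]
step 10: bank5 0->2 [CONFLICT]
step 11: bank3 2->2 [HIT]
step 12: bank4 6->6 [HIT]
step 13: bank1 5->5 [HIT]

TRACE = E,H,H,E,E,E,C,H,H,H,C,H,H,H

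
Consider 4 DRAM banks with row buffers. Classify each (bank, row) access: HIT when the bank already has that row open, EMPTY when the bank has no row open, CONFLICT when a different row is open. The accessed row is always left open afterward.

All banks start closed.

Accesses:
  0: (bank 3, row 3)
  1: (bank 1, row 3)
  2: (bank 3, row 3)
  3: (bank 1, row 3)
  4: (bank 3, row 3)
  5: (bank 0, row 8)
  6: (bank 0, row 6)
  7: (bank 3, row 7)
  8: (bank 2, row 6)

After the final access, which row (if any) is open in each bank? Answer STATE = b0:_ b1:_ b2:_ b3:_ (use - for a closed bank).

STATE = b0:6 b1:3 b2:6 b3:7

#0 (3,3) E
#1 (1,3) E
#2 (3,3) H  (was 3)
#3 (1,3) H  (was 3)
#4 (3,3) H  (was 3)
#5 (0,8) E
#6 (0,6) C  (was 8)
#7 (3,7) C  (was 3)
#8 (2,6) E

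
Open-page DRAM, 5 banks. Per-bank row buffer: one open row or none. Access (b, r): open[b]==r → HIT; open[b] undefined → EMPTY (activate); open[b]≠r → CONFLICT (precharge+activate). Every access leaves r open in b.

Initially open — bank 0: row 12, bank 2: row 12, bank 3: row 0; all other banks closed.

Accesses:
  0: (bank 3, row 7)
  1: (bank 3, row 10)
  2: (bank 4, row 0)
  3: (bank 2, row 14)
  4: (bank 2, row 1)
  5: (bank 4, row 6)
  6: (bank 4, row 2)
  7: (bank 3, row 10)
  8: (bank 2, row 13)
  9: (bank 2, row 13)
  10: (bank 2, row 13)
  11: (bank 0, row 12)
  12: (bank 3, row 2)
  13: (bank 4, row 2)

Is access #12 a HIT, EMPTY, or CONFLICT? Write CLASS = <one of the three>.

#0 (3,7) C  (was 0)
#1 (3,10) C  (was 7)
#2 (4,0) E
#3 (2,14) C  (was 12)
#4 (2,1) C  (was 14)
#5 (4,6) C  (was 0)
#6 (4,2) C  (was 6)
#7 (3,10) H  (was 10)
#8 (2,13) C  (was 1)
#9 (2,13) H  (was 13)
#10 (2,13) H  (was 13)
#11 (0,12) H  (was 12)
#12 (3,2) C  (was 10)
#13 (4,2) H  (was 2)

CLASS = CONFLICT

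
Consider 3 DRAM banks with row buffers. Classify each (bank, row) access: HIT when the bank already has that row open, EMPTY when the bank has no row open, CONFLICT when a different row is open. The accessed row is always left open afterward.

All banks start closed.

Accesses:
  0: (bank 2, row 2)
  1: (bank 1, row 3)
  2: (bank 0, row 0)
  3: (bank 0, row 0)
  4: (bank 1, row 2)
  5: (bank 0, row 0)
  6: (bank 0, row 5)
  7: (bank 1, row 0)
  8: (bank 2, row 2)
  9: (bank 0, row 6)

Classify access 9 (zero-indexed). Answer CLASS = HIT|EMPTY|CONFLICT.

CLASS = CONFLICT

  [0] b2 r2: no row ⇒ E
  [1] b1 r3: no row ⇒ E
  [2] b0 r0: no row ⇒ E
  [3] b0 r0: had r0 ⇒ H
  [4] b1 r2: had r3 ⇒ C
  [5] b0 r0: had r0 ⇒ H
  [6] b0 r5: had r0 ⇒ C
  [7] b1 r0: had r2 ⇒ C
  [8] b2 r2: had r2 ⇒ H
  [9] b0 r6: had r5 ⇒ C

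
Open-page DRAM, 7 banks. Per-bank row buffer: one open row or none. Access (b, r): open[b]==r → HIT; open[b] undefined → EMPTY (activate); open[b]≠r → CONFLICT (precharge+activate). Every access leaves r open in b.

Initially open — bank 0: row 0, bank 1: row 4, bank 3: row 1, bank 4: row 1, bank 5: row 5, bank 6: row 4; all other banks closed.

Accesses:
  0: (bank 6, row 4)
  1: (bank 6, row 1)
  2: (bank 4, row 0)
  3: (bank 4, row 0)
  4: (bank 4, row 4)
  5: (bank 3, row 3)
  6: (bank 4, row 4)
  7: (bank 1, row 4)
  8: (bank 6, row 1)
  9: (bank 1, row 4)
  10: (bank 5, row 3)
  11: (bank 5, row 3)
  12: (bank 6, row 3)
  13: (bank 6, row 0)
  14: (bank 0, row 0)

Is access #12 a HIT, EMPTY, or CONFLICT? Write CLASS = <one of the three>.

CLASS = CONFLICT

#0 (6,4) H  (was 4)
#1 (6,1) C  (was 4)
#2 (4,0) C  (was 1)
#3 (4,0) H  (was 0)
#4 (4,4) C  (was 0)
#5 (3,3) C  (was 1)
#6 (4,4) H  (was 4)
#7 (1,4) H  (was 4)
#8 (6,1) H  (was 1)
#9 (1,4) H  (was 4)
#10 (5,3) C  (was 5)
#11 (5,3) H  (was 3)
#12 (6,3) C  (was 1)
#13 (6,0) C  (was 3)
#14 (0,0) H  (was 0)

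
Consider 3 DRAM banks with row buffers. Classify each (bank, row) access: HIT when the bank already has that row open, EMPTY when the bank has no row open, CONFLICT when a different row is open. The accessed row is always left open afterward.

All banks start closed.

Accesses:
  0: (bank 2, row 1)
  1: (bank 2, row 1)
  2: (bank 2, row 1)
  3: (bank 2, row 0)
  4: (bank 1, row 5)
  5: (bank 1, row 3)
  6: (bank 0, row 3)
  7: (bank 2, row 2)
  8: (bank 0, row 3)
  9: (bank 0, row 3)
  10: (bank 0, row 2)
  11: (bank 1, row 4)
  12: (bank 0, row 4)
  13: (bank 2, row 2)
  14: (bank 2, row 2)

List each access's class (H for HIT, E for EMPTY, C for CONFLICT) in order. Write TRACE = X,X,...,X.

  [0] b2 r1: no row ⇒ E
  [1] b2 r1: had r1 ⇒ H
  [2] b2 r1: had r1 ⇒ H
  [3] b2 r0: had r1 ⇒ C
  [4] b1 r5: no row ⇒ E
  [5] b1 r3: had r5 ⇒ C
  [6] b0 r3: no row ⇒ E
  [7] b2 r2: had r0 ⇒ C
  [8] b0 r3: had r3 ⇒ H
  [9] b0 r3: had r3 ⇒ H
  [10] b0 r2: had r3 ⇒ C
  [11] b1 r4: had r3 ⇒ C
  [12] b0 r4: had r2 ⇒ C
  [13] b2 r2: had r2 ⇒ H
  [14] b2 r2: had r2 ⇒ H

TRACE = E,H,H,C,E,C,E,C,H,H,C,C,C,H,H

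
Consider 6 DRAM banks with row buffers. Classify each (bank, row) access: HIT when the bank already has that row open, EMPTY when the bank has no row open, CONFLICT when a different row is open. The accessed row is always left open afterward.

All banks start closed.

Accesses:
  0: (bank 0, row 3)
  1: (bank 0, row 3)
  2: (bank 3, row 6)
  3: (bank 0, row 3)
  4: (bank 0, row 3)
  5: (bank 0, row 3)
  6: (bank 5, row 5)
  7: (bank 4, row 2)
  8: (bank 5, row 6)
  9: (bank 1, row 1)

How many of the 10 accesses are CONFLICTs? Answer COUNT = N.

COUNT = 1

  [0] b0 r3: no row ⇒ E
  [1] b0 r3: had r3 ⇒ H
  [2] b3 r6: no row ⇒ E
  [3] b0 r3: had r3 ⇒ H
  [4] b0 r3: had r3 ⇒ H
  [5] b0 r3: had r3 ⇒ H
  [6] b5 r5: no row ⇒ E
  [7] b4 r2: no row ⇒ E
  [8] b5 r6: had r5 ⇒ C
  [9] b1 r1: no row ⇒ E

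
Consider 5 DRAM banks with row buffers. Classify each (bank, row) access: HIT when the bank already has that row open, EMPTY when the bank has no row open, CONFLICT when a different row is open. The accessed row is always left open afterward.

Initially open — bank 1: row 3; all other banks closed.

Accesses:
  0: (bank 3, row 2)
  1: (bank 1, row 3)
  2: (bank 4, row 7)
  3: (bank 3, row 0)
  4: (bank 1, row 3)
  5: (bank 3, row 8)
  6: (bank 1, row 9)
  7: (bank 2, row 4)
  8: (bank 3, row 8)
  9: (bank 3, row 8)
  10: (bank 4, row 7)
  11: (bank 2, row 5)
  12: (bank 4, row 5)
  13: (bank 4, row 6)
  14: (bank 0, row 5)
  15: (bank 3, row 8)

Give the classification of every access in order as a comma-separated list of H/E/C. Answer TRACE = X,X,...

step 0: bank3 None->2 [EMPTY]
step 1: bank1 3->3 [HIT]
step 2: bank4 None->7 [EMPTY]
step 3: bank3 2->0 [CONFLICT]
step 4: bank1 3->3 [HIT]
step 5: bank3 0->8 [CONFLICT]
step 6: bank1 3->9 [CONFLICT]
step 7: bank2 None->4 [EMPTY]
step 8: bank3 8->8 [HIT]
step 9: bank3 8->8 [HIT]
step 10: bank4 7->7 [HIT]
step 11: bank2 4->5 [CONFLICT]
step 12: bank4 7->5 [CONFLICT]
step 13: bank4 5->6 [CONFLICT]
step 14: bank0 None->5 [EMPTY]
step 15: bank3 8->8 [HIT]

TRACE = E,H,E,C,H,C,C,E,H,H,H,C,C,C,E,H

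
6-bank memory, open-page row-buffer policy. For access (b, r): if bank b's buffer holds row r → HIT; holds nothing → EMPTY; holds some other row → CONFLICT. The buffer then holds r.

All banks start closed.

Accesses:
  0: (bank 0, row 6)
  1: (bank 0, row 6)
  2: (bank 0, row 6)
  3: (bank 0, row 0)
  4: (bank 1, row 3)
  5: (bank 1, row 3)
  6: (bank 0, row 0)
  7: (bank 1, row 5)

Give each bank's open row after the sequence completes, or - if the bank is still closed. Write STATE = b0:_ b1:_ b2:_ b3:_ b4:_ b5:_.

0: bank 0 row 6 — prev None → EMPTY
1: bank 0 row 6 — prev 6 → HIT
2: bank 0 row 6 — prev 6 → HIT
3: bank 0 row 0 — prev 6 → CONFLICT
4: bank 1 row 3 — prev None → EMPTY
5: bank 1 row 3 — prev 3 → HIT
6: bank 0 row 0 — prev 0 → HIT
7: bank 1 row 5 — prev 3 → CONFLICT

STATE = b0:0 b1:5 b2:- b3:- b4:- b5:-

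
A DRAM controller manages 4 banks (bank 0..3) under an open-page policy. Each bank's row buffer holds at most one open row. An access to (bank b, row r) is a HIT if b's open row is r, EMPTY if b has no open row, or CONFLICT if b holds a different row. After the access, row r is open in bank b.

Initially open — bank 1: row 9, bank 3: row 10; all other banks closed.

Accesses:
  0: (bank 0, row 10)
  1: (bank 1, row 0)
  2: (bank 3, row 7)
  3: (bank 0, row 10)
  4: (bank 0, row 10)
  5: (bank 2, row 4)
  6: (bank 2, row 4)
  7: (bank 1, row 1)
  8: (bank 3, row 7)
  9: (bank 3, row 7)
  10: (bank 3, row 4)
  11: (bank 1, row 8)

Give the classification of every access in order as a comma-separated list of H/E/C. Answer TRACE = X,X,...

TRACE = E,C,C,H,H,E,H,C,H,H,C,C

0: bank 0 row 10 — prev None → EMPTY
1: bank 1 row 0 — prev 9 → CONFLICT
2: bank 3 row 7 — prev 10 → CONFLICT
3: bank 0 row 10 — prev 10 → HIT
4: bank 0 row 10 — prev 10 → HIT
5: bank 2 row 4 — prev None → EMPTY
6: bank 2 row 4 — prev 4 → HIT
7: bank 1 row 1 — prev 0 → CONFLICT
8: bank 3 row 7 — prev 7 → HIT
9: bank 3 row 7 — prev 7 → HIT
10: bank 3 row 4 — prev 7 → CONFLICT
11: bank 1 row 8 — prev 1 → CONFLICT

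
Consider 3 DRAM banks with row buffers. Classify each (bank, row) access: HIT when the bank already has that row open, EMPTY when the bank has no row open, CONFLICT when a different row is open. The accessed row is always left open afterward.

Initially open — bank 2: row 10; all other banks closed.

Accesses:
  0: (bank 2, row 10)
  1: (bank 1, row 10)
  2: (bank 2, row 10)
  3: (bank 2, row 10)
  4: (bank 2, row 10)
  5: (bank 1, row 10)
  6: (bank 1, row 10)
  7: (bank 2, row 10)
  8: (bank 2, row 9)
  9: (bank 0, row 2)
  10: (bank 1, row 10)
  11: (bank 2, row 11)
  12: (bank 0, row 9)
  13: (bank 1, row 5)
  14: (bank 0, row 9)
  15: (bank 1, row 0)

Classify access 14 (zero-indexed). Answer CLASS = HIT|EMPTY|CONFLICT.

CLASS = HIT

  [0] b2 r10: had r10 ⇒ H
  [1] b1 r10: no row ⇒ E
  [2] b2 r10: had r10 ⇒ H
  [3] b2 r10: had r10 ⇒ H
  [4] b2 r10: had r10 ⇒ H
  [5] b1 r10: had r10 ⇒ H
  [6] b1 r10: had r10 ⇒ H
  [7] b2 r10: had r10 ⇒ H
  [8] b2 r9: had r10 ⇒ C
  [9] b0 r2: no row ⇒ E
  [10] b1 r10: had r10 ⇒ H
  [11] b2 r11: had r9 ⇒ C
  [12] b0 r9: had r2 ⇒ C
  [13] b1 r5: had r10 ⇒ C
  [14] b0 r9: had r9 ⇒ H
  [15] b1 r0: had r5 ⇒ C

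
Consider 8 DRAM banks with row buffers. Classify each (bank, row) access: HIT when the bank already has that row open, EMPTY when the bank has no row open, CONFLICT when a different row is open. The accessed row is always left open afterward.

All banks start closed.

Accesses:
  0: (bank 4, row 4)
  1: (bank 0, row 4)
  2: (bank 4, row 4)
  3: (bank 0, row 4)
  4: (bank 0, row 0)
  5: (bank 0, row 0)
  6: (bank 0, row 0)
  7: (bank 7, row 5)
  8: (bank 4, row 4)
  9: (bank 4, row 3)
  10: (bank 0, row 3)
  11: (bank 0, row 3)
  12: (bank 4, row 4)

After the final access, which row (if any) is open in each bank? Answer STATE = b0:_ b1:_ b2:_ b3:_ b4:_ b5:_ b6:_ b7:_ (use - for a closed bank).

0: bank 4 row 4 — prev None → EMPTY
1: bank 0 row 4 — prev None → EMPTY
2: bank 4 row 4 — prev 4 → HIT
3: bank 0 row 4 — prev 4 → HIT
4: bank 0 row 0 — prev 4 → CONFLICT
5: bank 0 row 0 — prev 0 → HIT
6: bank 0 row 0 — prev 0 → HIT
7: bank 7 row 5 — prev None → EMPTY
8: bank 4 row 4 — prev 4 → HIT
9: bank 4 row 3 — prev 4 → CONFLICT
10: bank 0 row 3 — prev 0 → CONFLICT
11: bank 0 row 3 — prev 3 → HIT
12: bank 4 row 4 — prev 3 → CONFLICT

STATE = b0:3 b1:- b2:- b3:- b4:4 b5:- b6:- b7:5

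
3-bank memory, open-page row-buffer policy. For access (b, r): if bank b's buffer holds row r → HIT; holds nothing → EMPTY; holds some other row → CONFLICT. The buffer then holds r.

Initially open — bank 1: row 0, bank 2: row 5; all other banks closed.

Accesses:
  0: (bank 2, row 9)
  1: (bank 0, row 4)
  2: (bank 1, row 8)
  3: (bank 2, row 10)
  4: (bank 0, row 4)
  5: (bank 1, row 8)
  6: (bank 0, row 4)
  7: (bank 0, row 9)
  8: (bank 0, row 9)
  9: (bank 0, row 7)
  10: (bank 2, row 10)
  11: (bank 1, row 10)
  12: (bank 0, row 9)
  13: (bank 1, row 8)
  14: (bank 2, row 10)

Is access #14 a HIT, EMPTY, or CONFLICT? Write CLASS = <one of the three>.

CLASS = HIT

  [0] b2 r9: had r5 ⇒ C
  [1] b0 r4: no row ⇒ E
  [2] b1 r8: had r0 ⇒ C
  [3] b2 r10: had r9 ⇒ C
  [4] b0 r4: had r4 ⇒ H
  [5] b1 r8: had r8 ⇒ H
  [6] b0 r4: had r4 ⇒ H
  [7] b0 r9: had r4 ⇒ C
  [8] b0 r9: had r9 ⇒ H
  [9] b0 r7: had r9 ⇒ C
  [10] b2 r10: had r10 ⇒ H
  [11] b1 r10: had r8 ⇒ C
  [12] b0 r9: had r7 ⇒ C
  [13] b1 r8: had r10 ⇒ C
  [14] b2 r10: had r10 ⇒ H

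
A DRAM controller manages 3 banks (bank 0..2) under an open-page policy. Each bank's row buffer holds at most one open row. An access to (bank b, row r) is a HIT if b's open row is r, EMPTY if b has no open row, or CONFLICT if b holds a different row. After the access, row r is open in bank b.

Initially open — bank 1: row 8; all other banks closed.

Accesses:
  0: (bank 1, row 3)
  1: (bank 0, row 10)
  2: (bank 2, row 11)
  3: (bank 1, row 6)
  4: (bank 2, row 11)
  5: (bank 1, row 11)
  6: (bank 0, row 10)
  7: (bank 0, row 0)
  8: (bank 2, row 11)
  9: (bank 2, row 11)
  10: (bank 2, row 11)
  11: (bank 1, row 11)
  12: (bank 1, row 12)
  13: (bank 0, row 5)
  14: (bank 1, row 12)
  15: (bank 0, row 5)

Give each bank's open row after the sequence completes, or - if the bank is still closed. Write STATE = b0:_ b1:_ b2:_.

step 0: bank1 8->3 [CONFLICT]
step 1: bank0 None->10 [EMPTY]
step 2: bank2 None->11 [EMPTY]
step 3: bank1 3->6 [CONFLICT]
step 4: bank2 11->11 [HIT]
step 5: bank1 6->11 [CONFLICT]
step 6: bank0 10->10 [HIT]
step 7: bank0 10->0 [CONFLICT]
step 8: bank2 11->11 [HIT]
step 9: bank2 11->11 [HIT]
step 10: bank2 11->11 [HIT]
step 11: bank1 11->11 [HIT]
step 12: bank1 11->12 [CONFLICT]
step 13: bank0 0->5 [CONFLICT]
step 14: bank1 12->12 [HIT]
step 15: bank0 5->5 [HIT]

STATE = b0:5 b1:12 b2:11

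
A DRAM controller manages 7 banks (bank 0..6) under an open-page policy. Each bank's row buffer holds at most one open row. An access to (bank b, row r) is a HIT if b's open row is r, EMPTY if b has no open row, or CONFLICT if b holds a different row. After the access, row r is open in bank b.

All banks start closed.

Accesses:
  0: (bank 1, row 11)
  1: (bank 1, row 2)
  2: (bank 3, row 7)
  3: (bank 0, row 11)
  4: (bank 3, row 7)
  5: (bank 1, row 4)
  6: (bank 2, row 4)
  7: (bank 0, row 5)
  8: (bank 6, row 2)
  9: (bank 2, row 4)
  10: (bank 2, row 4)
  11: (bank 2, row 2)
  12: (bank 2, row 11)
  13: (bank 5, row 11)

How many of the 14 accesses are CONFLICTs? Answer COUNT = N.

COUNT = 5

0: bank 1 row 11 — prev None → EMPTY
1: bank 1 row 2 — prev 11 → CONFLICT
2: bank 3 row 7 — prev None → EMPTY
3: bank 0 row 11 — prev None → EMPTY
4: bank 3 row 7 — prev 7 → HIT
5: bank 1 row 4 — prev 2 → CONFLICT
6: bank 2 row 4 — prev None → EMPTY
7: bank 0 row 5 — prev 11 → CONFLICT
8: bank 6 row 2 — prev None → EMPTY
9: bank 2 row 4 — prev 4 → HIT
10: bank 2 row 4 — prev 4 → HIT
11: bank 2 row 2 — prev 4 → CONFLICT
12: bank 2 row 11 — prev 2 → CONFLICT
13: bank 5 row 11 — prev None → EMPTY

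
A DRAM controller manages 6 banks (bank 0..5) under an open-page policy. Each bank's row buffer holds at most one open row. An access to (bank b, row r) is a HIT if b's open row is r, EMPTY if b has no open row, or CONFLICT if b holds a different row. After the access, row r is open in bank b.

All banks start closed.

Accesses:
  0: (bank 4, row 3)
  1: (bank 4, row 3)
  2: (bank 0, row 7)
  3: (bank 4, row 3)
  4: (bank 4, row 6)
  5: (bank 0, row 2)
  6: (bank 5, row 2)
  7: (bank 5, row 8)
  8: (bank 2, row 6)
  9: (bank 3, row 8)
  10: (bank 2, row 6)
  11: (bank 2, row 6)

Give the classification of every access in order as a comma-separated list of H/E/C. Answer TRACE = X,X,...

  [0] b4 r3: no row ⇒ E
  [1] b4 r3: had r3 ⇒ H
  [2] b0 r7: no row ⇒ E
  [3] b4 r3: had r3 ⇒ H
  [4] b4 r6: had r3 ⇒ C
  [5] b0 r2: had r7 ⇒ C
  [6] b5 r2: no row ⇒ E
  [7] b5 r8: had r2 ⇒ C
  [8] b2 r6: no row ⇒ E
  [9] b3 r8: no row ⇒ E
  [10] b2 r6: had r6 ⇒ H
  [11] b2 r6: had r6 ⇒ H

TRACE = E,H,E,H,C,C,E,C,E,E,H,H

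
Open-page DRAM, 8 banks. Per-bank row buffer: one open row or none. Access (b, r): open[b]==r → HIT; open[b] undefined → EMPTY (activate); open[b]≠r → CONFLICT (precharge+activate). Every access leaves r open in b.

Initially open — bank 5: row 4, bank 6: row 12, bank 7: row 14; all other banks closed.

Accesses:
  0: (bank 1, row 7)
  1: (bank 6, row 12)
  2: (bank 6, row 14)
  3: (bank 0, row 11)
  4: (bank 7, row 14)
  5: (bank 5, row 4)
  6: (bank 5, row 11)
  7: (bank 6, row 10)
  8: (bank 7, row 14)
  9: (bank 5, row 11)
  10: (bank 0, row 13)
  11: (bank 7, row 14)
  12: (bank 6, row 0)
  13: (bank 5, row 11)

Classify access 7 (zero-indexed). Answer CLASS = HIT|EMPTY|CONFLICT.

CLASS = CONFLICT

#0 (1,7) E
#1 (6,12) H  (was 12)
#2 (6,14) C  (was 12)
#3 (0,11) E
#4 (7,14) H  (was 14)
#5 (5,4) H  (was 4)
#6 (5,11) C  (was 4)
#7 (6,10) C  (was 14)
#8 (7,14) H  (was 14)
#9 (5,11) H  (was 11)
#10 (0,13) C  (was 11)
#11 (7,14) H  (was 14)
#12 (6,0) C  (was 10)
#13 (5,11) H  (was 11)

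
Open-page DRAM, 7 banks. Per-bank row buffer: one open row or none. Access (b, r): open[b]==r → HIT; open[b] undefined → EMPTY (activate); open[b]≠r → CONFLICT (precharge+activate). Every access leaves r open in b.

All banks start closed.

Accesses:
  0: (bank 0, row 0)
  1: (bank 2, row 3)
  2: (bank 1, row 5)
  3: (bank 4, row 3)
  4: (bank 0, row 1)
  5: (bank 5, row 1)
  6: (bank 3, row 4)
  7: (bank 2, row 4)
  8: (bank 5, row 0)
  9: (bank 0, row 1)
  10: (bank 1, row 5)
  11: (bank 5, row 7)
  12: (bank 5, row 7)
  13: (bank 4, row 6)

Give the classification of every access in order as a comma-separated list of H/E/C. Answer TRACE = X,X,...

TRACE = E,E,E,E,C,E,E,C,C,H,H,C,H,C

step 0: bank0 None->0 [EMPTY]
step 1: bank2 None->3 [EMPTY]
step 2: bank1 None->5 [EMPTY]
step 3: bank4 None->3 [EMPTY]
step 4: bank0 0->1 [CONFLICT]
step 5: bank5 None->1 [EMPTY]
step 6: bank3 None->4 [EMPTY]
step 7: bank2 3->4 [CONFLICT]
step 8: bank5 1->0 [CONFLICT]
step 9: bank0 1->1 [HIT]
step 10: bank1 5->5 [HIT]
step 11: bank5 0->7 [CONFLICT]
step 12: bank5 7->7 [HIT]
step 13: bank4 3->6 [CONFLICT]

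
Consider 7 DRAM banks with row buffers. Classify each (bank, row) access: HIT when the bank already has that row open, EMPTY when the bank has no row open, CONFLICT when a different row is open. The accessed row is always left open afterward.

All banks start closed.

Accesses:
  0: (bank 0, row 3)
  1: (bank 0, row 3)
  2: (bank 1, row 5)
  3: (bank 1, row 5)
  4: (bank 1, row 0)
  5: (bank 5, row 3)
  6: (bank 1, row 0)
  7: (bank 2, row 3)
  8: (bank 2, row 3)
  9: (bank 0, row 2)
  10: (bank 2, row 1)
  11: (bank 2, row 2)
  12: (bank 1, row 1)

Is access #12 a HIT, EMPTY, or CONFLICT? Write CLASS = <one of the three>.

  [0] b0 r3: no row ⇒ E
  [1] b0 r3: had r3 ⇒ H
  [2] b1 r5: no row ⇒ E
  [3] b1 r5: had r5 ⇒ H
  [4] b1 r0: had r5 ⇒ C
  [5] b5 r3: no row ⇒ E
  [6] b1 r0: had r0 ⇒ H
  [7] b2 r3: no row ⇒ E
  [8] b2 r3: had r3 ⇒ H
  [9] b0 r2: had r3 ⇒ C
  [10] b2 r1: had r3 ⇒ C
  [11] b2 r2: had r1 ⇒ C
  [12] b1 r1: had r0 ⇒ C

CLASS = CONFLICT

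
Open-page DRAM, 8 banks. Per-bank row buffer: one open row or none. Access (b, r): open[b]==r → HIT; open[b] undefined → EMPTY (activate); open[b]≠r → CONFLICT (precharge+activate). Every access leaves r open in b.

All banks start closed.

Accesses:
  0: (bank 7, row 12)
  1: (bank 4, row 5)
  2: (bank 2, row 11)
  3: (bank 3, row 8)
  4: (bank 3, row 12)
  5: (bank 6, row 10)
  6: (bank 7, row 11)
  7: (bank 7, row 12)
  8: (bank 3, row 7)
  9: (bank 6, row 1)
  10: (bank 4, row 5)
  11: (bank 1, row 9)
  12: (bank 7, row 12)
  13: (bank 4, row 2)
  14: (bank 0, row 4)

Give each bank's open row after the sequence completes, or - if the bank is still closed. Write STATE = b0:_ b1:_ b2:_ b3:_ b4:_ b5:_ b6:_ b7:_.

#0 (7,12) E
#1 (4,5) E
#2 (2,11) E
#3 (3,8) E
#4 (3,12) C  (was 8)
#5 (6,10) E
#6 (7,11) C  (was 12)
#7 (7,12) C  (was 11)
#8 (3,7) C  (was 12)
#9 (6,1) C  (was 10)
#10 (4,5) H  (was 5)
#11 (1,9) E
#12 (7,12) H  (was 12)
#13 (4,2) C  (was 5)
#14 (0,4) E

STATE = b0:4 b1:9 b2:11 b3:7 b4:2 b5:- b6:1 b7:12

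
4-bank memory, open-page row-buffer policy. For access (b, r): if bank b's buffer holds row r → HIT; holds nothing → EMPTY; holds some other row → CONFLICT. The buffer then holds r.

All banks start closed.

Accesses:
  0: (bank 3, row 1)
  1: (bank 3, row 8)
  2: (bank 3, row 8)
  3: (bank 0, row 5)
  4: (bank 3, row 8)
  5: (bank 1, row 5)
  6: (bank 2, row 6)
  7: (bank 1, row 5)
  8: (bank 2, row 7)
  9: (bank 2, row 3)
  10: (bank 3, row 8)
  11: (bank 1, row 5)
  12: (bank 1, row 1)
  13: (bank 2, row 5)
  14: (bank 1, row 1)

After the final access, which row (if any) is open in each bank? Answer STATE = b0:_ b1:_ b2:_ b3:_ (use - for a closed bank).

step 0: bank3 None->1 [EMPTY]
step 1: bank3 1->8 [CONFLICT]
step 2: bank3 8->8 [HIT]
step 3: bank0 None->5 [EMPTY]
step 4: bank3 8->8 [HIT]
step 5: bank1 None->5 [EMPTY]
step 6: bank2 None->6 [EMPTY]
step 7: bank1 5->5 [HIT]
step 8: bank2 6->7 [CONFLICT]
step 9: bank2 7->3 [CONFLICT]
step 10: bank3 8->8 [HIT]
step 11: bank1 5->5 [HIT]
step 12: bank1 5->1 [CONFLICT]
step 13: bank2 3->5 [CONFLICT]
step 14: bank1 1->1 [HIT]

STATE = b0:5 b1:1 b2:5 b3:8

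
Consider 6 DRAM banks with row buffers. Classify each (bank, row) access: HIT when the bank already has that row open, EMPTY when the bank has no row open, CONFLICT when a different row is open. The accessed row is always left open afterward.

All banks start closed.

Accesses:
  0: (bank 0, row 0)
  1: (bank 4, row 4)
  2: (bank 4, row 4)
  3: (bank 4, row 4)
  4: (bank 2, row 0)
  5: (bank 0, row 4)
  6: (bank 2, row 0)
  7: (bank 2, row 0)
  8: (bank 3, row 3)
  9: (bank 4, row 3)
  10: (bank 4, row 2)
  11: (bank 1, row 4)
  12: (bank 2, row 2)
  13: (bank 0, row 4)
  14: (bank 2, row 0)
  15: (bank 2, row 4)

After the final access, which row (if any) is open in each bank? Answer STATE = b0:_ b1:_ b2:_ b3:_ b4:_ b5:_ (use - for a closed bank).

0: bank 0 row 0 — prev None → EMPTY
1: bank 4 row 4 — prev None → EMPTY
2: bank 4 row 4 — prev 4 → HIT
3: bank 4 row 4 — prev 4 → HIT
4: bank 2 row 0 — prev None → EMPTY
5: bank 0 row 4 — prev 0 → CONFLICT
6: bank 2 row 0 — prev 0 → HIT
7: bank 2 row 0 — prev 0 → HIT
8: bank 3 row 3 — prev None → EMPTY
9: bank 4 row 3 — prev 4 → CONFLICT
10: bank 4 row 2 — prev 3 → CONFLICT
11: bank 1 row 4 — prev None → EMPTY
12: bank 2 row 2 — prev 0 → CONFLICT
13: bank 0 row 4 — prev 4 → HIT
14: bank 2 row 0 — prev 2 → CONFLICT
15: bank 2 row 4 — prev 0 → CONFLICT

STATE = b0:4 b1:4 b2:4 b3:3 b4:2 b5:-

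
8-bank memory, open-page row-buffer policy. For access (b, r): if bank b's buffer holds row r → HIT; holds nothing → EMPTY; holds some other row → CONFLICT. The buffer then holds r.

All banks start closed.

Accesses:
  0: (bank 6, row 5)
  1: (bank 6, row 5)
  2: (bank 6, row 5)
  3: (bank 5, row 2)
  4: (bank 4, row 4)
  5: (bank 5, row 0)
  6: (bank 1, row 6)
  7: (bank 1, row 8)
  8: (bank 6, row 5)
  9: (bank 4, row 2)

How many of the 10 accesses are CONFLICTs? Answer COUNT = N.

COUNT = 3

  [0] b6 r5: no row ⇒ E
  [1] b6 r5: had r5 ⇒ H
  [2] b6 r5: had r5 ⇒ H
  [3] b5 r2: no row ⇒ E
  [4] b4 r4: no row ⇒ E
  [5] b5 r0: had r2 ⇒ C
  [6] b1 r6: no row ⇒ E
  [7] b1 r8: had r6 ⇒ C
  [8] b6 r5: had r5 ⇒ H
  [9] b4 r2: had r4 ⇒ C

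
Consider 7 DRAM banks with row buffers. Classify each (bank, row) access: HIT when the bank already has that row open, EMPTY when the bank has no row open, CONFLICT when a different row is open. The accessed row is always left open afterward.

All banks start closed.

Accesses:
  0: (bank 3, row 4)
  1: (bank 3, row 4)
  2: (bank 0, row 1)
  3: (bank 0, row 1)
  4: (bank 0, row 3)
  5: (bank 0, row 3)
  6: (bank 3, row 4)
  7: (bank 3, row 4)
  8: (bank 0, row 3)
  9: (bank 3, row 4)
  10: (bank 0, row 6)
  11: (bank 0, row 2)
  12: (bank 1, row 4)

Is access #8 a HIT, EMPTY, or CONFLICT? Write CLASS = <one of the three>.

CLASS = HIT

0: bank 3 row 4 — prev None → EMPTY
1: bank 3 row 4 — prev 4 → HIT
2: bank 0 row 1 — prev None → EMPTY
3: bank 0 row 1 — prev 1 → HIT
4: bank 0 row 3 — prev 1 → CONFLICT
5: bank 0 row 3 — prev 3 → HIT
6: bank 3 row 4 — prev 4 → HIT
7: bank 3 row 4 — prev 4 → HIT
8: bank 0 row 3 — prev 3 → HIT
9: bank 3 row 4 — prev 4 → HIT
10: bank 0 row 6 — prev 3 → CONFLICT
11: bank 0 row 2 — prev 6 → CONFLICT
12: bank 1 row 4 — prev None → EMPTY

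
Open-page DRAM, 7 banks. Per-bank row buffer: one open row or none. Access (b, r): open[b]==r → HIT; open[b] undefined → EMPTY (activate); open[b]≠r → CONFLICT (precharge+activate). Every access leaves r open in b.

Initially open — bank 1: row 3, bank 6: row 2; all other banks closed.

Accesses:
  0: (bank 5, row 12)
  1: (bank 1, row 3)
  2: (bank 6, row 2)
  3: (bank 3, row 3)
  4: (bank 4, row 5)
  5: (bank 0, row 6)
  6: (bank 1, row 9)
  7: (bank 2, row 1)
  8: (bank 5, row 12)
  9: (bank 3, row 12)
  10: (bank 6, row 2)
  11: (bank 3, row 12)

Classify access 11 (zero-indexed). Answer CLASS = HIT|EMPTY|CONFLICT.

  [0] b5 r12: no row ⇒ E
  [1] b1 r3: had r3 ⇒ H
  [2] b6 r2: had r2 ⇒ H
  [3] b3 r3: no row ⇒ E
  [4] b4 r5: no row ⇒ E
  [5] b0 r6: no row ⇒ E
  [6] b1 r9: had r3 ⇒ C
  [7] b2 r1: no row ⇒ E
  [8] b5 r12: had r12 ⇒ H
  [9] b3 r12: had r3 ⇒ C
  [10] b6 r2: had r2 ⇒ H
  [11] b3 r12: had r12 ⇒ H

CLASS = HIT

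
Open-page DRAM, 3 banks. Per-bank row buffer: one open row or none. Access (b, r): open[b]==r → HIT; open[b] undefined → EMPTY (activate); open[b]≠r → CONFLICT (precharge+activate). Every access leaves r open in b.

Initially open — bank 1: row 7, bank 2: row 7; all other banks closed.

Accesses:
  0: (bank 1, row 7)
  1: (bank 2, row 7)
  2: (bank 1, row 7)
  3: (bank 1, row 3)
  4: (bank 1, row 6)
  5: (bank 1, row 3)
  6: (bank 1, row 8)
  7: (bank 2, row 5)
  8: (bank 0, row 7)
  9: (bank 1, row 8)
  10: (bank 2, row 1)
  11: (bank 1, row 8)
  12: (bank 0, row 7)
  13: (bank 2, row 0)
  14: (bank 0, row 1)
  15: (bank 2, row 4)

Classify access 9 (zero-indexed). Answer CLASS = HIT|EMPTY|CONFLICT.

  [0] b1 r7: had r7 ⇒ H
  [1] b2 r7: had r7 ⇒ H
  [2] b1 r7: had r7 ⇒ H
  [3] b1 r3: had r7 ⇒ C
  [4] b1 r6: had r3 ⇒ C
  [5] b1 r3: had r6 ⇒ C
  [6] b1 r8: had r3 ⇒ C
  [7] b2 r5: had r7 ⇒ C
  [8] b0 r7: no row ⇒ E
  [9] b1 r8: had r8 ⇒ H
  [10] b2 r1: had r5 ⇒ C
  [11] b1 r8: had r8 ⇒ H
  [12] b0 r7: had r7 ⇒ H
  [13] b2 r0: had r1 ⇒ C
  [14] b0 r1: had r7 ⇒ C
  [15] b2 r4: had r0 ⇒ C

CLASS = HIT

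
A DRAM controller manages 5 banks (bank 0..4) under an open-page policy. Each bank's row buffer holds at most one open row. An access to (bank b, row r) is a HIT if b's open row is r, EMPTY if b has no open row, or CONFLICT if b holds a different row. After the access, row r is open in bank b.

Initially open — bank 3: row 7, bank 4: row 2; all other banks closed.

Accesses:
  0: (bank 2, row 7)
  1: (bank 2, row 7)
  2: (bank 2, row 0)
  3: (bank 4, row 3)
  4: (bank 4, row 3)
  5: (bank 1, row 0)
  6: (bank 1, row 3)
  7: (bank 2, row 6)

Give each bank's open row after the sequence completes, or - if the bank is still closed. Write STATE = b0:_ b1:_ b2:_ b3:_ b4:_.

step 0: bank2 None->7 [EMPTY]
step 1: bank2 7->7 [HIT]
step 2: bank2 7->0 [CONFLICT]
step 3: bank4 2->3 [CONFLICT]
step 4: bank4 3->3 [HIT]
step 5: bank1 None->0 [EMPTY]
step 6: bank1 0->3 [CONFLICT]
step 7: bank2 0->6 [CONFLICT]

STATE = b0:- b1:3 b2:6 b3:7 b4:3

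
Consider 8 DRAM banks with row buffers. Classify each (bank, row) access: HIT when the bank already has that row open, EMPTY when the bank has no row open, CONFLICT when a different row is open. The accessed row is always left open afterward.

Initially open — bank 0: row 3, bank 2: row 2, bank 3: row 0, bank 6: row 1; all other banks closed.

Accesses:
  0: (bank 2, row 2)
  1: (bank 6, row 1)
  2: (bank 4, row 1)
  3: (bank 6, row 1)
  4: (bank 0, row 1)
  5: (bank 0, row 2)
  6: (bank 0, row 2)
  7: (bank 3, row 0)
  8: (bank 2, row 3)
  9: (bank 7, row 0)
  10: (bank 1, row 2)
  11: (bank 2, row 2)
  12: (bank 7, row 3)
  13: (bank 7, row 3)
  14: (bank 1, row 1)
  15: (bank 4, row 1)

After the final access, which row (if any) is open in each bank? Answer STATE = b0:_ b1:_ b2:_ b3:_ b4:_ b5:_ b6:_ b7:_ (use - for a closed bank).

STATE = b0:2 b1:1 b2:2 b3:0 b4:1 b5:- b6:1 b7:3

0: bank 2 row 2 — prev 2 → HIT
1: bank 6 row 1 — prev 1 → HIT
2: bank 4 row 1 — prev None → EMPTY
3: bank 6 row 1 — prev 1 → HIT
4: bank 0 row 1 — prev 3 → CONFLICT
5: bank 0 row 2 — prev 1 → CONFLICT
6: bank 0 row 2 — prev 2 → HIT
7: bank 3 row 0 — prev 0 → HIT
8: bank 2 row 3 — prev 2 → CONFLICT
9: bank 7 row 0 — prev None → EMPTY
10: bank 1 row 2 — prev None → EMPTY
11: bank 2 row 2 — prev 3 → CONFLICT
12: bank 7 row 3 — prev 0 → CONFLICT
13: bank 7 row 3 — prev 3 → HIT
14: bank 1 row 1 — prev 2 → CONFLICT
15: bank 4 row 1 — prev 1 → HIT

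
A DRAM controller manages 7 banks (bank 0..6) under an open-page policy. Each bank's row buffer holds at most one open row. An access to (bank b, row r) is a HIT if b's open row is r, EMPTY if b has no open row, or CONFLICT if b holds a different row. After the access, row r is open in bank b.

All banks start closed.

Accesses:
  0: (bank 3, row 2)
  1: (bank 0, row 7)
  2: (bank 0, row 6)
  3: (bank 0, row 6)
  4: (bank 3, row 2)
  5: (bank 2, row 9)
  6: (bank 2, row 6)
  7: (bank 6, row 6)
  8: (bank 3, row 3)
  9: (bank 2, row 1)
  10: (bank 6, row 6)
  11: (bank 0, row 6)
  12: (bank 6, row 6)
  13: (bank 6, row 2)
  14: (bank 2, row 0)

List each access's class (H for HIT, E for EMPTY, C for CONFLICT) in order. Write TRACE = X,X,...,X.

TRACE = E,E,C,H,H,E,C,E,C,C,H,H,H,C,C

  [0] b3 r2: no row ⇒ E
  [1] b0 r7: no row ⇒ E
  [2] b0 r6: had r7 ⇒ C
  [3] b0 r6: had r6 ⇒ H
  [4] b3 r2: had r2 ⇒ H
  [5] b2 r9: no row ⇒ E
  [6] b2 r6: had r9 ⇒ C
  [7] b6 r6: no row ⇒ E
  [8] b3 r3: had r2 ⇒ C
  [9] b2 r1: had r6 ⇒ C
  [10] b6 r6: had r6 ⇒ H
  [11] b0 r6: had r6 ⇒ H
  [12] b6 r6: had r6 ⇒ H
  [13] b6 r2: had r6 ⇒ C
  [14] b2 r0: had r1 ⇒ C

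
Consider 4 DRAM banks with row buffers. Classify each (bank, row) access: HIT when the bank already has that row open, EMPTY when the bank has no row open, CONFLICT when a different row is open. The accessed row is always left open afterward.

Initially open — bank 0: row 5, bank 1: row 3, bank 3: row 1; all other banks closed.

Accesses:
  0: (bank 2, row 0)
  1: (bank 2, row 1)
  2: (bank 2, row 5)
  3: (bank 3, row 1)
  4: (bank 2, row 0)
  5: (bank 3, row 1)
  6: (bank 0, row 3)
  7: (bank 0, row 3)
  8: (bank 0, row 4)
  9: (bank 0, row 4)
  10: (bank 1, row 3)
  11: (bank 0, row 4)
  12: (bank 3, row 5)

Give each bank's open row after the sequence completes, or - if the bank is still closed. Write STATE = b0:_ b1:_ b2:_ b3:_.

STATE = b0:4 b1:3 b2:0 b3:5

  [0] b2 r0: no row ⇒ E
  [1] b2 r1: had r0 ⇒ C
  [2] b2 r5: had r1 ⇒ C
  [3] b3 r1: had r1 ⇒ H
  [4] b2 r0: had r5 ⇒ C
  [5] b3 r1: had r1 ⇒ H
  [6] b0 r3: had r5 ⇒ C
  [7] b0 r3: had r3 ⇒ H
  [8] b0 r4: had r3 ⇒ C
  [9] b0 r4: had r4 ⇒ H
  [10] b1 r3: had r3 ⇒ H
  [11] b0 r4: had r4 ⇒ H
  [12] b3 r5: had r1 ⇒ C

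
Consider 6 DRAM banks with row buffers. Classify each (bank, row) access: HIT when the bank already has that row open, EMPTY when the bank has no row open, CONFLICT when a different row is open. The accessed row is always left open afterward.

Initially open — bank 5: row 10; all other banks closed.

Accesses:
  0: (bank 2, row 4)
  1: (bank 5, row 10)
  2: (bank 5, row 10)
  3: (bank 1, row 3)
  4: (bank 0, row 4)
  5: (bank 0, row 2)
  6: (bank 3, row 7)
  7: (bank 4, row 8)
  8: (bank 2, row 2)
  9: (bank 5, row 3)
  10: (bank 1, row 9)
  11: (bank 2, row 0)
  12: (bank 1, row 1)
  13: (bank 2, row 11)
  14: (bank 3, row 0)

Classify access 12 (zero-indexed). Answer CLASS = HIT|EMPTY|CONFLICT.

step 0: bank2 None->4 [EMPTY]
step 1: bank5 10->10 [HIT]
step 2: bank5 10->10 [HIT]
step 3: bank1 None->3 [EMPTY]
step 4: bank0 None->4 [EMPTY]
step 5: bank0 4->2 [CONFLICT]
step 6: bank3 None->7 [EMPTY]
step 7: bank4 None->8 [EMPTY]
step 8: bank2 4->2 [CONFLICT]
step 9: bank5 10->3 [CONFLICT]
step 10: bank1 3->9 [CONFLICT]
step 11: bank2 2->0 [CONFLICT]
step 12: bank1 9->1 [CONFLICT]
step 13: bank2 0->11 [CONFLICT]
step 14: bank3 7->0 [CONFLICT]

CLASS = CONFLICT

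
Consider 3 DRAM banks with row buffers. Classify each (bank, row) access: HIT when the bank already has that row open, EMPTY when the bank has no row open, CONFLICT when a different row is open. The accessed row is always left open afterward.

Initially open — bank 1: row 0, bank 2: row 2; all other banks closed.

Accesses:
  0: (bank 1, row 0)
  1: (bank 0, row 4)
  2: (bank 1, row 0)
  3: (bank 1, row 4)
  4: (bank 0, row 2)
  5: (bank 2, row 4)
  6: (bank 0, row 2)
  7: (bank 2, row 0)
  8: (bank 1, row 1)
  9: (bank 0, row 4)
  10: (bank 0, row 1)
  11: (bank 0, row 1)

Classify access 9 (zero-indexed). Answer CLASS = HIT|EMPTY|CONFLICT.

#0 (1,0) H  (was 0)
#1 (0,4) E
#2 (1,0) H  (was 0)
#3 (1,4) C  (was 0)
#4 (0,2) C  (was 4)
#5 (2,4) C  (was 2)
#6 (0,2) H  (was 2)
#7 (2,0) C  (was 4)
#8 (1,1) C  (was 4)
#9 (0,4) C  (was 2)
#10 (0,1) C  (was 4)
#11 (0,1) H  (was 1)

CLASS = CONFLICT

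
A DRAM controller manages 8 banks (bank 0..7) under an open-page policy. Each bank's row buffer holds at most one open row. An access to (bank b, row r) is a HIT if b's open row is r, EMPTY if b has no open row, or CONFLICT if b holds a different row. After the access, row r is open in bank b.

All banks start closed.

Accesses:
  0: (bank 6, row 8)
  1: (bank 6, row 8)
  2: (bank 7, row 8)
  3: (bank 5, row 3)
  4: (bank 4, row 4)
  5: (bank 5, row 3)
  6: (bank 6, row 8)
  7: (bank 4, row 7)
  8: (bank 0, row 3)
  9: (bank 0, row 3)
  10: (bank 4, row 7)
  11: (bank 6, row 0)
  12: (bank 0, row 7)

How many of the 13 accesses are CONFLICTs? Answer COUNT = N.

step 0: bank6 None->8 [EMPTY]
step 1: bank6 8->8 [HIT]
step 2: bank7 None->8 [EMPTY]
step 3: bank5 None->3 [EMPTY]
step 4: bank4 None->4 [EMPTY]
step 5: bank5 3->3 [HIT]
step 6: bank6 8->8 [HIT]
step 7: bank4 4->7 [CONFLICT]
step 8: bank0 None->3 [EMPTY]
step 9: bank0 3->3 [HIT]
step 10: bank4 7->7 [HIT]
step 11: bank6 8->0 [CONFLICT]
step 12: bank0 3->7 [CONFLICT]

COUNT = 3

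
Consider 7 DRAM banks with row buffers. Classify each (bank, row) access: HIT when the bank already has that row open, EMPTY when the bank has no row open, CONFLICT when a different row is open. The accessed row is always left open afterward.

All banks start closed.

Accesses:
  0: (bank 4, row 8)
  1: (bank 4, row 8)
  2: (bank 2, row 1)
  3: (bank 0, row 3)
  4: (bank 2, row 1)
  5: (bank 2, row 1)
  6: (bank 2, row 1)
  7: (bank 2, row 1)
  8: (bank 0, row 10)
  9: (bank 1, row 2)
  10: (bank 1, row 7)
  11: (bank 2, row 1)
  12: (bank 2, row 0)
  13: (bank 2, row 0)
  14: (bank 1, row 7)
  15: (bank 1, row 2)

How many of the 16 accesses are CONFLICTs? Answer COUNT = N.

  [0] b4 r8: no row ⇒ E
  [1] b4 r8: had r8 ⇒ H
  [2] b2 r1: no row ⇒ E
  [3] b0 r3: no row ⇒ E
  [4] b2 r1: had r1 ⇒ H
  [5] b2 r1: had r1 ⇒ H
  [6] b2 r1: had r1 ⇒ H
  [7] b2 r1: had r1 ⇒ H
  [8] b0 r10: had r3 ⇒ C
  [9] b1 r2: no row ⇒ E
  [10] b1 r7: had r2 ⇒ C
  [11] b2 r1: had r1 ⇒ H
  [12] b2 r0: had r1 ⇒ C
  [13] b2 r0: had r0 ⇒ H
  [14] b1 r7: had r7 ⇒ H
  [15] b1 r2: had r7 ⇒ C

COUNT = 4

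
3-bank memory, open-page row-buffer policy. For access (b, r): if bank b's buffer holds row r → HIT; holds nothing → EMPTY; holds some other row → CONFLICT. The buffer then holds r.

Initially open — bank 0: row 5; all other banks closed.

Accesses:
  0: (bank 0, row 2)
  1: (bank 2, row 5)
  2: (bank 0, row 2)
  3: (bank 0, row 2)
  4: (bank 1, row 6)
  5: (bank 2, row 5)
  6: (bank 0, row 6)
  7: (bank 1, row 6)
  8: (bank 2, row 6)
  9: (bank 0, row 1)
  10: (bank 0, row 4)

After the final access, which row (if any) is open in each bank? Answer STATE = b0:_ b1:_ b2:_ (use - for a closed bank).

#0 (0,2) C  (was 5)
#1 (2,5) E
#2 (0,2) H  (was 2)
#3 (0,2) H  (was 2)
#4 (1,6) E
#5 (2,5) H  (was 5)
#6 (0,6) C  (was 2)
#7 (1,6) H  (was 6)
#8 (2,6) C  (was 5)
#9 (0,1) C  (was 6)
#10 (0,4) C  (was 1)

STATE = b0:4 b1:6 b2:6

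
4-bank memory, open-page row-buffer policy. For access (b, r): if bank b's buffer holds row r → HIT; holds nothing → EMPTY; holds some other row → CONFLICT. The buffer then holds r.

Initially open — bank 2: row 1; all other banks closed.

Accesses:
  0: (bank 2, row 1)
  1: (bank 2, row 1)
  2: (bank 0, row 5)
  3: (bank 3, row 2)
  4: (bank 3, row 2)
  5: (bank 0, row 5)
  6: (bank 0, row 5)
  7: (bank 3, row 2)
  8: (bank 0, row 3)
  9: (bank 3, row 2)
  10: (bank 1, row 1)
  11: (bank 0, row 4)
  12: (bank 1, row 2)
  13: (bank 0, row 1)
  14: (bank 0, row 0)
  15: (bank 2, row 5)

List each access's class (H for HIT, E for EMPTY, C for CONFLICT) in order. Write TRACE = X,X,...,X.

0: bank 2 row 1 — prev 1 → HIT
1: bank 2 row 1 — prev 1 → HIT
2: bank 0 row 5 — prev None → EMPTY
3: bank 3 row 2 — prev None → EMPTY
4: bank 3 row 2 — prev 2 → HIT
5: bank 0 row 5 — prev 5 → HIT
6: bank 0 row 5 — prev 5 → HIT
7: bank 3 row 2 — prev 2 → HIT
8: bank 0 row 3 — prev 5 → CONFLICT
9: bank 3 row 2 — prev 2 → HIT
10: bank 1 row 1 — prev None → EMPTY
11: bank 0 row 4 — prev 3 → CONFLICT
12: bank 1 row 2 — prev 1 → CONFLICT
13: bank 0 row 1 — prev 4 → CONFLICT
14: bank 0 row 0 — prev 1 → CONFLICT
15: bank 2 row 5 — prev 1 → CONFLICT

TRACE = H,H,E,E,H,H,H,H,C,H,E,C,C,C,C,C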